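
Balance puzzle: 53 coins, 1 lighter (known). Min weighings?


Each weighing has 3 outcomes (left heavy / balance / right heavy), so k weighings distinguish at most 3^k cases; splitting into three near-equal groups achieves this.
Need 3^k ≥ 53: 3^3 = 27 < 53 ≤ 3^4 = 81
k = ⌈log₃(53)⌉ = 4

4


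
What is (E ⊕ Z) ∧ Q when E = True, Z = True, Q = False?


E = True, Z = True, Q = False
Step 1: E ⊕ Z = True XOR True = False
Step 2: False ∧ Q = False AND False = False
XOR true when exactly one of E,Z is true; then AND with Q.

False


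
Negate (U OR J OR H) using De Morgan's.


De Morgan's law: ¬(P ∨ Q ∨ R) ≡ ¬P ∧ ¬Q ∧ ¬R
¬(U ∨ J ∨ H) = ¬U ∧ ¬J ∧ ¬H

¬U ∧ ¬J ∧ ¬H


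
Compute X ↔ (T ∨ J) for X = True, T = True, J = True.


X = True, T = True, J = True
Step 1: T ∨ J = True OR True = True
Step 2: X ↔ (True): true when both sides have same truth value.
Result: True ↔ True = True

True


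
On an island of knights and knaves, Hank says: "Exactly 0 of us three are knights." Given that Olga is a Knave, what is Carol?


Hank claims exactly 0 knights among Hank, Olga, Carol.
Given: Olga is a Knave.

Case 1: Hank is a Knight (tells truth)
  Then exactly 0 of the three are knights.
  Counting Hank, Olga: 1 knight(s) so far. Need -1 more → impossible.
Case 2: Hank is a Knave (lies)
  Then the count is NOT 0.
  If Carol = Knave, count = 0 = 0 → claim would be true, contradicts lie.
  If Carol = Knight, count = 1 ≠ 0 → lie confirmed ✓

Carol is a Knight.

Knight


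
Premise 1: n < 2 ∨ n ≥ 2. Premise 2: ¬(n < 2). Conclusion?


Disjunctive syllogism: P ∨ Q, ¬P ⊢ Q
Disjunction: n < 2 ∨ n ≥ 2
We know it is not the case that n < 2.
By disjunctive syllogism, the other disjunct must be true.

n ≥ 2


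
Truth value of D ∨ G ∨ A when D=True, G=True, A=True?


D = True, G = True, A = True
Expression: D ∨ G ∨ A
Step 1: D ∨ G = True OR True = True
Step 2: (True) ∨ A = True OR True = True

True


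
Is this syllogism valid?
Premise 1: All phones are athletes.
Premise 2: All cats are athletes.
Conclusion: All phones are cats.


Premise 1: All phones are athletes.
Premise 2: All cats are athletes.
Conclusion: All phones are cats.
Fallacy: undistributed middle. athletes is predicate in both.
Counterexample: phones and cats could be disjoint subsets of athletes.

Invalid


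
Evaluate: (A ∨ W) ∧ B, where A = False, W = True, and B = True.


A = False, W = True, B = True
Step 1: A ∨ W = False OR True = True
Step 2: True ∧ B = True AND True = True
OR is true when at least one operand is true; AND requires both.

True


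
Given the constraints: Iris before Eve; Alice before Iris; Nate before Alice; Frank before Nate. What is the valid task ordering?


Constraints: Iris before Eve; Alice before Iris; Nate before Alice; Frank before Nate
Method: repeatedly schedule the remaining task that has no remaining task required before it.
  Step 1: remaining {Alice, Nate, Frank, Eve, Iris}; every task except Frank still has a predecessor pending → schedule Frank.
  Step 2: remaining {Alice, Nate, Eve, Iris}; every task except Nate still has a predecessor pending → schedule Nate.
  Step 3: remaining {Alice, Eve, Iris}; every task except Alice still has a predecessor pending → schedule Alice.
  Step 4: remaining {Eve, Iris}; every task except Iris still has a predecessor pending → schedule Iris.
  Step 5: only Eve remains → schedule Eve.
Resulting order:

Frank → Nate → Alice → Iris → Eve


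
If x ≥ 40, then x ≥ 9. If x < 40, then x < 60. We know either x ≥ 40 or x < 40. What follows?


Constructive dilemma: (P → Q) ∧ (R → S), P ∨ R ⊢ Q ∨ S
Premise 1: x ≥ 40 → x ≥ 9
Premise 2: x < 40 → x < 60
Premise 3: x ≥ 40 ∨ x < 40
Case 1: Assuming x ≥ 40, then by Premise 1, x ≥ 9.
Case 2: Assuming x < 40, then by Premise 2, x < 60.
Since one of x ≥ 40 or x < 40 must hold, we get x ≥ 9 or x < 60.

x ≥ 9 or x < 60.


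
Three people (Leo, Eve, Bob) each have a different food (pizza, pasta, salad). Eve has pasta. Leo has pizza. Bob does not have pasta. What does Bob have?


From clues:
  Leo → pizza
  Eve → pasta
By elimination, Bob gets the remaining.

salad


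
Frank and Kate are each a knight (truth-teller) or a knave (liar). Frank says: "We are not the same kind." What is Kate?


Frank says: "We are not the same kind."
Case 1: Frank is a Knight (truth-teller)
  Statement is true → they ARE different → Kate is a Knave
Case 2: Frank is a Knave (liar)
  Statement is false → they are NOT different → Kate is a Knave
In both cases, Kate is a Knave.

Knave


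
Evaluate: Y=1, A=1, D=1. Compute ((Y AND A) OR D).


Y AND A = 1&1 = 1
1 OR 1 = 1

1


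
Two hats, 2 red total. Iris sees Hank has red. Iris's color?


Total red = 2, Hank = red
Red accounted for: 1
Remaining for Iris: 1
Iris's hat is red.

red


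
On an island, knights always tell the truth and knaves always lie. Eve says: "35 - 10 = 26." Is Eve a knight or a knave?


Statement: "35 - 10 = 26."
Actual: 35 - 10 = 25
Claimed: 26
Statement is FALSE → Eve lies → Knave

Knave


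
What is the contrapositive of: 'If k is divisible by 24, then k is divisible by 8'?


Original: If k is divisible by 24, then k is divisible by 8
Contrapositive: If ¬Q, then ¬P
Negate Q: not (k is divisible by 8)
Negate P: not (k is divisible by 24)

If not (k is divisible by 8), then not (k is divisible by 24).


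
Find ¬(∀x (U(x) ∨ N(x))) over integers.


Original: ∀x (U(x) ∨ N(x))
Rule: ¬∀→∃, ¬∃→∀, negate predicate.
Negation: ∃x (¬U(x) ∧ ¬N(x))

∃x (¬U(x) ∧ ¬N(x))


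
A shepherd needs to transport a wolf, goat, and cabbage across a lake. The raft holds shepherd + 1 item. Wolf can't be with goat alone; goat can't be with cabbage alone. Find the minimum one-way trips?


1. shepherd+goat → 2. shepherd ← 3. shepherd+wolf → 4. shepherd+goat ← 5. shepherd+cabbage → 6. shepherd ← 7. shepherd+goat →
Minimum trips = 7

7


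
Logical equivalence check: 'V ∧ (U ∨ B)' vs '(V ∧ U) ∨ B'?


Expression 1: V ∧ (U ∨ B)
Expression 2: (V ∧ U) ∨ B
Truth table (V U B | Expr1 Expr2):
  T T T |   T     T
  T T F |   T     T
  T F T |   T     T
  T F F |   F     F
  F T T |   F     T   ← differ
  F T F |   F     F
  F F T |   F     T   ← differ
  F F F |   F     F
Counterexample: V=F, U=T, B=T gives Expr1 = F but Expr2 = T, so the expressions are NOT logically equivalent.

No


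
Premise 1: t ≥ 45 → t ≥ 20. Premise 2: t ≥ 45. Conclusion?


Modus ponens: P → Q, P ⊢ Q
P: t ≥ 45
Q: t ≥ 20
We have P → Q and P is true.
By modus ponens, Q must be true.

t ≥ 20


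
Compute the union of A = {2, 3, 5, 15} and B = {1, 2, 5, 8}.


A = {2, 3, 5, 15}
B = {1, 2, 5, 8}
Operation: union
All elements combined: 1, 2, 3, 5, 8, 15

{1, 2, 3, 5, 8, 15}


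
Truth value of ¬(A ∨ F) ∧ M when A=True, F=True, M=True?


A = True, F = True, M = True
Expression: ¬(A ∨ F) ∧ M
Step 1: A ∨ F = True OR True = True
Step 2: ¬(A ∨ F) = NOT True = False
Step 3: (False) ∧ M = False AND True = False

False


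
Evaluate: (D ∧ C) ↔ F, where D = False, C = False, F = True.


D = False, C = False, F = True
Step 1: D ∧ C = False AND False = False
Step 2: (False) ↔ F: true when both sides have same truth value.
Result: False ↔ True = False

False


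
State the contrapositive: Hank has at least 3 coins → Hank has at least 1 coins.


Original: If Hank has at least 3 coins, then Hank has at least 1 coins
Contrapositive: If ¬Q, then ¬P
Negate Q: not (Hank has at least 1 coins)
Negate P: not (Hank has at least 3 coins)

If not (Hank has at least 1 coins), then not (Hank has at least 3 coins).


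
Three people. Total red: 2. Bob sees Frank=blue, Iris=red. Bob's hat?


Total red = 2, seen red = 1
Own red = 2 - 1 = 1
Bob's hat is red.

red


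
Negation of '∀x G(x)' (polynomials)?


Original: ∀x G(x)
Rule: ¬∀→∃, ¬∃→∀, negate predicate.
Negation: ∃x ¬G(x)

∃x ¬G(x)


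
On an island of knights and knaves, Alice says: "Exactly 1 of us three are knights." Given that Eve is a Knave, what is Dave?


Alice claims exactly 1 knights among Alice, Eve, Dave.
Given: Eve is a Knave.

Case 1: Alice is a Knight (tells truth)
  Then exactly 1 of the three are knights.
  Counting Alice, Eve: 1 knight(s) so far. Need 0 more → Dave = Knave.
Case 2: Alice is a Knave (lies)
  Then the count is NOT 1.
  If Dave = Knight, count = 1 = 1 → claim would be true, contradicts lie.
  If Dave = Knave, count = 0 ≠ 1 → lie confirmed ✓

Dave is a Knave.

Knave


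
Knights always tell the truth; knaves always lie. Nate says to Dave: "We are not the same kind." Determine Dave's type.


Nate says: "We are not the same kind."
Case 1: Nate is a Knight (truth-teller)
  Statement is true → they ARE different → Dave is a Knave
Case 2: Nate is a Knave (liar)
  Statement is false → they are NOT different → Dave is a Knave
In both cases, Dave is a Knave.

Knave


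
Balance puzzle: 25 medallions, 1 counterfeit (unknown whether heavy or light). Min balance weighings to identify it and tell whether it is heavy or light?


Let n = 25. 50 possibilities (n medallions × lighter/heavier); each weighing has 3 outcomes.
Bound for k weighings: say the first weighing puts j medallions on each pan. If it tips, the 2j weighed medallions remain suspects (each with a known direction) and k-1 weighings give 3^(k-1) outcomes; 3^(k-1) is odd, so 2j ≤ 3^(k-1) - 1. If it balances, the n - 2j unweighed medallions remain with direction unknown: 2(n - 2j) ≤ 3^(k-1) - 1 by the same parity argument. Adding, n ≤ (3^(k-1) - 1) + (3^(k-1) - 1)/2 = (3^k - 3)/2, and the classical three-group strategy achieves this (3 medallions in 2 weighings, 12 in 3, 39 in 4, 120 in 5).
So we need the smallest k with (3^k - 3)/2 ≥ 25.
k = 3: (3^3 - 3)/2 = 12 < 25 ✗
k = 4: (3^4 - 3)/2 = 39 ≥ 25 ✓

4


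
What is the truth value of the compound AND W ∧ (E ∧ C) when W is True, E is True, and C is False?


W = True, E = True, C = False
Step 1: E ∧ C = True AND False = False
Step 2: W ∧ False = True AND False = False
AND is true only when ALL operands are true.

False


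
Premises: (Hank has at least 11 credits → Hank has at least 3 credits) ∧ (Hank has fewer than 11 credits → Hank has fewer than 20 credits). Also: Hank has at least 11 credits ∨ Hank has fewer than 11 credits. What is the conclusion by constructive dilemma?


Constructive dilemma: (P → Q) ∧ (R → S), P ∨ R ⊢ Q ∨ S
Premise 1: Hank has at least 11 credits → Hank has at least 3 credits
Premise 2: Hank has fewer than 11 credits → Hank has fewer than 20 credits
Premise 3: Hank has at least 11 credits ∨ Hank has fewer than 11 credits
Case 1: Assuming Hank has at least 11 credits, then by Premise 1, Hank has at least 3 credits.
Case 2: Assuming Hank has fewer than 11 credits, then by Premise 2, Hank has fewer than 20 credits.
Since one of Hank has at least 11 credits or Hank has fewer than 11 credits must hold, we get Hank has at least 3 credits or Hank has fewer than 20 credits.

Hank has at least 3 credits or Hank has fewer than 20 credits.


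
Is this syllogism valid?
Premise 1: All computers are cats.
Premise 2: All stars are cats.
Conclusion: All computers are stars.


Premise 1: All computers are cats.
Premise 2: All stars are cats.
Conclusion: All computers are stars.
Fallacy: undistributed middle. cats is predicate in both.
Counterexample: computers and stars could be disjoint subsets of cats.

Invalid


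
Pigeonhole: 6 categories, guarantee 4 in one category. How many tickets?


Pigeonhole: to guarantee k in one of n categories, need (k-1)×n + 1.
k = 4, n = 6
Minimum = (4-1) × 6 + 1 = 3 × 6 + 1

19


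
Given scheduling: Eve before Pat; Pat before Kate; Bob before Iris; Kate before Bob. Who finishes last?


Constraints: Eve before Pat; Pat before Kate; Bob before Iris; Kate before Bob
The last task can have nothing scheduled after it, so it must never appear on the left of a 'before'.
Tasks appearing before some other task: Eve, Pat, Bob, Kate.
The only task not in that list is Iris → it is last.

Iris


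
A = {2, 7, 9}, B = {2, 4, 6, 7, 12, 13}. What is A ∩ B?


A = {2, 7, 9}
B = {2, 4, 6, 7, 12, 13}
Operation: intersection
Elements in both: 2, 7

{2, 7}


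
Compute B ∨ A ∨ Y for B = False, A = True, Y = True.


B = False, A = True, Y = True
Step 1: B ∨ A = False OR True = True
Step 2: True ∨ Y = True OR True = True
OR is true when at least one operand is true.

True


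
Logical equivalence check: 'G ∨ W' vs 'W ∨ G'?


Expression 1: G ∨ W
Expression 2: W ∨ G
Truth table (G W | Expr1 Expr2):
  T T |   T     T
  T F |   T     T
  F T |   T     T
  F F |   F     F
All 4 rows agree, so the expressions are logically equivalent.

Yes


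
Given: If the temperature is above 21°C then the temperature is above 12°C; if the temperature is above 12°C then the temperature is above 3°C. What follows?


Hypothetical syllogism: P → Q, Q → R ⊢ P → R
Premise 1: the temperature is above 21°C → the temperature is above 12°C
Premise 2: the temperature is above 12°C → the temperature is above 3°C
Chain the implications: the middle term (the temperature is above 12°C) links the two.
Conclusion: If the temperature is above 21°C, then the temperature is above 3°C.

If the temperature is above 21°C, then the temperature is above 3°C.


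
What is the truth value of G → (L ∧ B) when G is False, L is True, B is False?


G = False, L = True, B = False
Step 1: L ∧ B = True AND False = False
Step 2: G → (False): false only when G=True and consequent=False.
Result: True

True


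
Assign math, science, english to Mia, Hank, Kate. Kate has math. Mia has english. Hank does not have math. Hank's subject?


From clues:
  Kate → math
  Mia → english
By elimination, Hank gets the remaining.

science


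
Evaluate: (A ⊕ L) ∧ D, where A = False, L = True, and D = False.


A = False, L = True, D = False
Step 1: A ⊕ L = False XOR True = True
Step 2: True ∧ D = True AND False = False
XOR true when exactly one of A,L is true; then AND with D.

False


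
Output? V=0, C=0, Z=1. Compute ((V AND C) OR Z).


V AND C = 0&0 = 0
0 OR 1 = 1

1


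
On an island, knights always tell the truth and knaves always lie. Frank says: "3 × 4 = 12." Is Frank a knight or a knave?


Statement: "3 × 4 = 12."
Actual: 3 × 4 = 12
Claimed: 12
Statement is TRUE → Frank tells the truth → Knight

Knight


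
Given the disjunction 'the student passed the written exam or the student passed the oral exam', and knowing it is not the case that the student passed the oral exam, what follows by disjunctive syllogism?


Disjunctive syllogism: P ∨ Q, ¬P ⊢ Q
Disjunction: the student passed the written exam ∨ the student passed the oral exam
We know it is not the case that the student passed the oral exam.
By disjunctive syllogism, the other disjunct must be true.

The student passed the written exam


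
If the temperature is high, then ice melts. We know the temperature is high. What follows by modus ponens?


Modus ponens: P → Q, P ⊢ Q
P: the temperature is high
Q: ice melts
We have P → Q and P is true.
By modus ponens, Q must be true.

Ice melts


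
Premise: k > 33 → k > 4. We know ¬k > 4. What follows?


Modus tollens: P → Q, ¬Q ⊢ ¬P
P: k > 33
Q: k > 4
We have P → Q and Q is false.
By modus tollens, P must be false.

It is not the case that k > 33


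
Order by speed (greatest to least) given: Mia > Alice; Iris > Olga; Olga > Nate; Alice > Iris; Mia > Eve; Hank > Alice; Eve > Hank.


Constraints: Mia > Alice; Iris > Olga; Olga > Nate; Alice > Iris; Mia > Eve; Hank > Alice; Eve > Hank
Method: at each step, the next-highest is the one remaining person who never appears on the smaller side of a constraint between remaining people.
  Step 1: remaining {Hank, Mia, Nate, Eve, Iris, Olga, Alice}; on the smaller side: {Hank, Nate, Eve, Iris, Olga, Alice} → Mia is next (Mia > Alice; Mia > Eve).
  Step 2: remaining {Hank, Nate, Eve, Iris, Olga, Alice}; on the smaller side: {Hank, Nate, Iris, Olga, Alice} → Eve is next (Eve > Hank).
  Step 3: remaining {Hank, Nate, Iris, Olga, Alice}; on the smaller side: {Nate, Iris, Olga, Alice} → Hank is next (Hank > Alice).
  Step 4: remaining {Nate, Iris, Olga, Alice}; on the smaller side: {Nate, Iris, Olga} → Alice is next (Alice > Iris).
  Step 5: remaining {Nate, Iris, Olga}; on the smaller side: {Nate, Olga} → Iris is next (Iris > Olga).
  Step 6: remaining {Nate, Olga}; on the smaller side: {Nate} → Olga is next (Olga > Nate).
  Step 7: only Nate remains → lowest.
Final ranking (highest to lowest):

Mia > Eve > Hank > Alice > Iris > Olga > Nate


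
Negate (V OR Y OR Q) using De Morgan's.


De Morgan's law: ¬(P ∨ Q ∨ R) ≡ ¬P ∧ ¬Q ∧ ¬R
¬(V ∨ Y ∨ Q) = ¬V ∧ ¬Y ∧ ¬Q

¬V ∧ ¬Y ∧ ¬Q


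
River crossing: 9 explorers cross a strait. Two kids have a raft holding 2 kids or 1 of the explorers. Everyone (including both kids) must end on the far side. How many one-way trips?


Per crossing of one of the explorers: kids→, one←, one of the explorers→, one← = 4 trips
9 × 4 = 36, + 1 final kids→ = 37
Minimum trips = 37

37


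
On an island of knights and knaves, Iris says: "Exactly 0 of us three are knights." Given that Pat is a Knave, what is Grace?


Iris claims exactly 0 knights among Iris, Pat, Grace.
Given: Pat is a Knave.

Case 1: Iris is a Knight (tells truth)
  Then exactly 0 of the three are knights.
  Counting Iris, Pat: 1 knight(s) so far. Need -1 more → impossible.
Case 2: Iris is a Knave (lies)
  Then the count is NOT 0.
  If Grace = Knave, count = 0 = 0 → claim would be true, contradicts lie.
  If Grace = Knight, count = 1 ≠ 0 → lie confirmed ✓

Grace is a Knight.

Knight


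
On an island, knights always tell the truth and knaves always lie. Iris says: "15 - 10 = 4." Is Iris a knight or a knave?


Statement: "15 - 10 = 4."
Actual: 15 - 10 = 5
Claimed: 4
Statement is FALSE → Iris lies → Knave

Knave


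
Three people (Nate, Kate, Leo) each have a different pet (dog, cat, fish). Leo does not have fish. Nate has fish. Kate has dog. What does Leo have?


From clues:
  Kate → dog
  Nate → fish
By elimination, Leo gets the remaining.

cat


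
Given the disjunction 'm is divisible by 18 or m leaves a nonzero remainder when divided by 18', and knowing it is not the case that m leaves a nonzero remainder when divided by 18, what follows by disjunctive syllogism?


Disjunctive syllogism: P ∨ Q, ¬P ⊢ Q
Disjunction: m is divisible by 18 ∨ m leaves a nonzero remainder when divided by 18
We know it is not the case that m leaves a nonzero remainder when divided by 18.
By disjunctive syllogism, the other disjunct must be true.

m is divisible by 18


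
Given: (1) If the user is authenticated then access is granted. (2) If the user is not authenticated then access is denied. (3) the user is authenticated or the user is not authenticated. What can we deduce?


Constructive dilemma: (P → Q) ∧ (R → S), P ∨ R ⊢ Q ∨ S
Premise 1: the user is authenticated → access is granted
Premise 2: the user is not authenticated → access is denied
Premise 3: the user is authenticated ∨ the user is not authenticated
Case 1: Assuming the user is authenticated, then by Premise 1, access is granted.
Case 2: Assuming the user is not authenticated, then by Premise 2, access is denied.
Since one of the user is authenticated or the user is not authenticated must hold, we get access is granted or access is denied.

Access is granted or access is denied.


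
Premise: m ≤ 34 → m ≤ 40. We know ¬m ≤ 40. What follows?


Modus tollens: P → Q, ¬Q ⊢ ¬P
P: m ≤ 34
Q: m ≤ 40
We have P → Q and Q is false.
By modus tollens, P must be false.

It is not the case that m ≤ 34


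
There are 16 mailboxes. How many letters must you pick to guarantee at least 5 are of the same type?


Pigeonhole: to guarantee k in one of n categories, need (k-1)×n + 1.
k = 5, n = 16
Minimum = (5-1) × 16 + 1 = 4 × 16 + 1

65


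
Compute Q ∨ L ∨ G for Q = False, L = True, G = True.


Q = False, L = True, G = True
Step 1: Q ∨ L = False OR True = True
Step 2: True ∨ G = True OR True = True
OR is true when at least one operand is true.

True


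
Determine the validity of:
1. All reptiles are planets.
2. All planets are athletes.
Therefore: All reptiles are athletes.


Premise 1: All reptiles are planets.
Premise 2: All planets are athletes.
Conclusion: All reptiles are athletes.
Barbara syllogism (AAA-1): All A are B, All B are C → All A are C.
Middle term (planets) distributed in premise 2.

Valid


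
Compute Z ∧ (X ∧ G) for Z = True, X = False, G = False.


Z = True, X = False, G = False
Step 1: X ∧ G = False AND False = False
Step 2: Z ∧ False = True AND False = False
AND is true only when ALL operands are true.

False


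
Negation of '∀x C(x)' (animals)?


Original: ∀x C(x)
Rule: ¬∀→∃, ¬∃→∀, negate predicate.
Negation: ∃x ¬C(x)

∃x ¬C(x)


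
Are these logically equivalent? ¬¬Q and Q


Expression 1: ¬¬Q
Expression 2: Q
Truth table (Q | Expr1 Expr2):
  T |   T     T
  F |   F     F
All 2 rows agree, so the expressions are logically equivalent.

Yes


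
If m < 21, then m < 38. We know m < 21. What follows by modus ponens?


Modus ponens: P → Q, P ⊢ Q
P: m < 21
Q: m < 38
We have P → Q and P is true.
By modus ponens, Q must be true.

m < 38


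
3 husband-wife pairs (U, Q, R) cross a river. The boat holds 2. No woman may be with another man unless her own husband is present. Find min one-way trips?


Label couples U, Q, R (H = husband, W = wife).
Counting alone: 6 people, the boat carries 2 and someone must bring it back, so each round trip nets at most +1 on the far side until the last crossing → at least 9 trips. The jealousy constraint makes 9 impossible; the shortest valid schedule has 11:
1. WU+WQ →  (far: WU,WQ; near: HU,HQ,HR,WR)
2. WU ←       (far: WQ; near: HU,HQ,HR,WU,WR)
3. WU+WR →  (far: WU,WQ,WR; near: HU,HQ,HR)
4. WU ←       (far: WQ,WR; near: HU,HQ,HR,WU)
5. HQ+HR →  (far: HQ,WQ,HR,WR; near: HU,WU)
6. HQ+WQ ←  (far: HR,WR; near: HU,WU,HQ,WQ)
7. HU+HQ →  (far: HU,HQ,HR,WR; near: WU,WQ)
8. WR ←       (far: HU,HQ,HR; near: WU,WQ,WR)
9. WU+WQ →  (far: HU,WU,HQ,WQ,HR; near: WR)
10. HR ←      (far: HU,WU,HQ,WQ; near: HR,WR)
11. HR+WR → (far: all six; near: empty)
In every state each wife is either with her husband or with no other man.
Minimum trips = 11

11


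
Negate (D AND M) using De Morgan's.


De Morgan's law: ¬(P ∧ Q) ≡ ¬P ∨ ¬Q
¬(D ∧ M) = ¬D ∨ ¬M

¬D ∨ ¬M


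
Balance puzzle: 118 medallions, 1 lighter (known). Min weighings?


Each weighing has 3 outcomes (left heavy / balance / right heavy), so k weighings distinguish at most 3^k cases; splitting into three near-equal groups achieves this.
Need 3^k ≥ 118: 3^4 = 81 < 118 ≤ 3^5 = 243
k = ⌈log₃(118)⌉ = 5

5


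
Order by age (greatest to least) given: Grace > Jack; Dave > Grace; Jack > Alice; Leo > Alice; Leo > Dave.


Constraints: Grace > Jack; Dave > Grace; Jack > Alice; Leo > Alice; Leo > Dave
Method: at each step, the next-highest is the one remaining person who never appears on the smaller side of a constraint between remaining people.
  Step 1: remaining {Jack, Dave, Leo, Alice, Grace}; on the smaller side: {Jack, Dave, Alice, Grace} → Leo is next (Leo > Alice; Leo > Dave).
  Step 2: remaining {Jack, Dave, Alice, Grace}; on the smaller side: {Jack, Alice, Grace} → Dave is next (Dave > Grace).
  Step 3: remaining {Jack, Alice, Grace}; on the smaller side: {Jack, Alice} → Grace is next (Grace > Jack).
  Step 4: remaining {Jack, Alice}; on the smaller side: {Alice} → Jack is next (Jack > Alice).
  Step 5: only Alice remains → lowest.
Final ranking (highest to lowest):

Leo > Dave > Grace > Jack > Alice


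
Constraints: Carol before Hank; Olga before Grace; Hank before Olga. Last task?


Constraints: Carol before Hank; Olga before Grace; Hank before Olga
The last task can have nothing scheduled after it, so it must never appear on the left of a 'before'.
Tasks appearing before some other task: Carol, Olga, Hank.
The only task not in that list is Grace → it is last.

Grace


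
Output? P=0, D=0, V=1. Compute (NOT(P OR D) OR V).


P OR D = 0
NOT(0) = 1
1 OR 1 = 1

1


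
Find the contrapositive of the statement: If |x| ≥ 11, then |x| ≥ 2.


Original: If |x| ≥ 11, then |x| ≥ 2
Contrapositive: If ¬Q, then ¬P
Negate Q: not (|x| ≥ 2)
Negate P: not (|x| ≥ 11)

If not (|x| ≥ 2), then not (|x| ≥ 11).


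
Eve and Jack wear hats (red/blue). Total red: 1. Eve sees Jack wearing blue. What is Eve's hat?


Total red = 1, Jack = blue
Red accounted for: 0
Remaining for Eve: 1
Eve's hat is red.

red


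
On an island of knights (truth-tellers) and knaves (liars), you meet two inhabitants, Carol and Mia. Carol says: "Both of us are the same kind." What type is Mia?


Carol says: "Both of us are the same kind."
Case 1: Carol is a Knight (truth-teller)
  Statement is true → they ARE the same → Mia is also a Knight
Case 2: Carol is a Knave (liar)
  Statement is false → they are NOT the same → Mia is a Knight
In both cases, Mia is a Knight.

Knight


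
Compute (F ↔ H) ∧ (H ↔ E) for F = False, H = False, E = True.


F = False, H = False, E = True
Step 1: F ↔ H is true when F and H have the same value. Result: True
Step 2: H ↔ E is true when H and E have the same value. Result: False
Step 3: True ∧ False = False

False


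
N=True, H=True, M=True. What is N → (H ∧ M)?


N = True, H = True, M = True
Expression: N → (H ∧ M)
Step 1: H ∧ M = True AND True = True
Step 2: N → (True) = True → True = True

True


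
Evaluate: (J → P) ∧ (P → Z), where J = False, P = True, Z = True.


J = False, P = True, Z = True
Step 1: J → P is false only when J=True and P=False. Result: True
Step 2: P → Z is false only when P=True and Z=False. Result: True
Step 3: True ∧ True = True

True


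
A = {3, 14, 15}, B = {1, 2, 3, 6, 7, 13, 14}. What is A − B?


A = {3, 14, 15}
B = {1, 2, 3, 6, 7, 13, 14}
Operation: difference A − B
In A but not B: 15

{15}


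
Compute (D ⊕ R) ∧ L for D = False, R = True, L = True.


D = False, R = True, L = True
Step 1: D ⊕ R = False XOR True = True
Step 2: True ∧ L = True AND True = True
XOR true when exactly one of D,R is true; then AND with L.

True


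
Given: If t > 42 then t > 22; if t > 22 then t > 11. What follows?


Hypothetical syllogism: P → Q, Q → R ⊢ P → R
Premise 1: t > 42 → t > 22
Premise 2: t > 22 → t > 11
Chain the implications: the middle term (t > 22) links the two.
Conclusion: If t > 42, then t > 11.

If t > 42, then t > 11.


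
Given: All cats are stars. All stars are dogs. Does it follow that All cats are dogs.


Premise 1: All cats are stars.
Premise 2: All stars are dogs.
Conclusion: All cats are dogs.
Barbara syllogism (AAA-1): All A are B, All B are C → All A are C.
Middle term (stars) distributed in premise 2.

Valid


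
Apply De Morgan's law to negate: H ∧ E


De Morgan's law: ¬(P ∧ Q) ≡ ¬P ∨ ¬Q
¬(H ∧ E) = ¬H ∨ ¬E

¬H ∨ ¬E


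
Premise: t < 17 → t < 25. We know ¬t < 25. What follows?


Modus tollens: P → Q, ¬Q ⊢ ¬P
P: t < 17
Q: t < 25
We have P → Q and Q is false.
By modus tollens, P must be false.

It is not the case that t < 17


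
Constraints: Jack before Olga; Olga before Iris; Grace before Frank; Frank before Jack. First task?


Constraints: Jack before Olga; Olga before Iris; Grace before Frank; Frank before Jack
The first task can have nothing scheduled before it, so it must never appear on the right of a 'before'.
Tasks appearing after some 'before': Olga, Iris, Frank, Jack.
The only task not in that list is Grace → it is first.

Grace


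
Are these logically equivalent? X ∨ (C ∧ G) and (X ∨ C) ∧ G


Expression 1: X ∨ (C ∧ G)
Expression 2: (X ∨ C) ∧ G
Truth table (X C G | Expr1 Expr2):
  T T T |   T     T
  T T F |   T     F   ← differ
  T F T |   T     T
  T F F |   T     F   ← differ
  F T T |   T     T
  F T F |   F     F
  F F T |   F     F
  F F F |   F     F
Counterexample: X=T, C=T, G=F gives Expr1 = T but Expr2 = F, so the expressions are NOT logically equivalent.

No


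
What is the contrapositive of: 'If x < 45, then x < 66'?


Original: If x < 45, then x < 66
Contrapositive: If ¬Q, then ¬P
Negate Q: not (x < 66)
Negate P: not (x < 45)

If not (x < 66), then not (x < 45).


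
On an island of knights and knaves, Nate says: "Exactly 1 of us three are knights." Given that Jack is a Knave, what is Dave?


Nate claims exactly 1 knights among Nate, Jack, Dave.
Given: Jack is a Knave.

Case 1: Nate is a Knight (tells truth)
  Then exactly 1 of the three are knights.
  Counting Nate, Jack: 1 knight(s) so far. Need 0 more → Dave = Knave.
Case 2: Nate is a Knave (lies)
  Then the count is NOT 1.
  If Dave = Knight, count = 1 = 1 → claim would be true, contradicts lie.
  If Dave = Knave, count = 0 ≠ 1 → lie confirmed ✓

Dave is a Knave.

Knave


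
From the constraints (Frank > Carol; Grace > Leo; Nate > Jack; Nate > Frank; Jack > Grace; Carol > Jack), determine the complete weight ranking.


Constraints: Frank > Carol; Grace > Leo; Nate > Jack; Nate > Frank; Jack > Grace; Carol > Jack
Method: at each step, the next-highest is the one remaining person who never appears on the smaller side of a constraint between remaining people.
  Step 1: remaining {Leo, Carol, Frank, Jack, Nate, Grace}; on the smaller side: {Leo, Carol, Frank, Jack, Grace} → Nate is next (Nate > Jack; Nate > Frank).
  Step 2: remaining {Leo, Carol, Frank, Jack, Grace}; on the smaller side: {Leo, Carol, Jack, Grace} → Frank is next (Frank > Carol).
  Step 3: remaining {Leo, Carol, Jack, Grace}; on the smaller side: {Leo, Jack, Grace} → Carol is next (Carol > Jack).
  Step 4: remaining {Leo, Jack, Grace}; on the smaller side: {Leo, Grace} → Jack is next (Jack > Grace).
  Step 5: remaining {Leo, Grace}; on the smaller side: {Leo} → Grace is next (Grace > Leo).
  Step 6: only Leo remains → lowest.
Final ranking (highest to lowest):

Nate > Frank > Carol > Jack > Grace > Leo


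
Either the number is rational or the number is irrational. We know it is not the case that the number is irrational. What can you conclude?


Disjunctive syllogism: P ∨ Q, ¬P ⊢ Q
Disjunction: the number is rational ∨ the number is irrational
We know it is not the case that the number is irrational.
By disjunctive syllogism, the other disjunct must be true.

The number is rational


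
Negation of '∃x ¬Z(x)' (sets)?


Original: ∃x ¬Z(x)
Rule: ¬∀→∃, ¬∃→∀, negate predicate.
Negation: ∀x Z(x)

∀x Z(x)


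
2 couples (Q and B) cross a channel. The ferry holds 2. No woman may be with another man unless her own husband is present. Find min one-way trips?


Label couples Q and B.
1. WQ+WB → (far: WQ,WB; near: HQ,HB)
2. WQ ←   (far: WB; near: HQ,HB,WQ)
3. HQ+HB → (far: HQ,HB,WB; near: WQ)
4. HQ ←   (far: HB,WB; near: HQ,WQ)  — HQ returns, since WQ is alone on near bank
5. HQ+WQ → (far: all four; near: empty)
Every state respects the constraint.
Minimum trips = 5

5


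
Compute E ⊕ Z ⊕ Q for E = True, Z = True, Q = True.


E = True, Z = True, Q = True
Step 1: E ⊕ Z = True XOR True = False
Step 2: False ⊕ Q = False XOR True = True
XOR is true when an odd number of operands are true.

True


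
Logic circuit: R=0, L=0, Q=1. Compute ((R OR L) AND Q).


R OR L = 0|0 = 0
0 AND 1 = 0

0


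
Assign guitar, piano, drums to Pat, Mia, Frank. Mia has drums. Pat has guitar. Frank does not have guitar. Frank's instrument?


From clues:
  Mia → drums
  Pat → guitar
By elimination, Frank gets the remaining.

piano


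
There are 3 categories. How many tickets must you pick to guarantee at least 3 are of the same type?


Pigeonhole: to guarantee k in one of n categories, need (k-1)×n + 1.
k = 3, n = 3
Minimum = (3-1) × 3 + 1 = 2 × 3 + 1

7


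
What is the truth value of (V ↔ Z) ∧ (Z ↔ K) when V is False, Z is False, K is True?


V = False, Z = False, K = True
Step 1: V ↔ Z is true when V and Z have the same value. Result: True
Step 2: Z ↔ K is true when Z and K have the same value. Result: False
Step 3: True ∧ False = False

False


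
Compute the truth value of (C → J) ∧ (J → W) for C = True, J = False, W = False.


C = True, J = False, W = False
Step 1: C → J is false only when C=True and J=False. Result: False
Step 2: J → W is false only when J=True and W=False. Result: True
Step 3: False ∧ True = False

False


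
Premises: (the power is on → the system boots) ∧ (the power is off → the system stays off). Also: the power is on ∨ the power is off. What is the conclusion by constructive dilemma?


Constructive dilemma: (P → Q) ∧ (R → S), P ∨ R ⊢ Q ∨ S
Premise 1: the power is on → the system boots
Premise 2: the power is off → the system stays off
Premise 3: the power is on ∨ the power is off
Case 1: Assuming the power is on, then by Premise 1, the system boots.
Case 2: Assuming the power is off, then by Premise 2, the system stays off.
Since one of the power is on or the power is off must hold, we get the system boots or the system stays off.

The system boots or the system stays off.


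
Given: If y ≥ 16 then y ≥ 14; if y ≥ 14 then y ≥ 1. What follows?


Hypothetical syllogism: P → Q, Q → R ⊢ P → R
Premise 1: y ≥ 16 → y ≥ 14
Premise 2: y ≥ 14 → y ≥ 1
Chain the implications: the middle term (y ≥ 14) links the two.
Conclusion: If y ≥ 16, then y ≥ 1.

If y ≥ 16, then y ≥ 1.


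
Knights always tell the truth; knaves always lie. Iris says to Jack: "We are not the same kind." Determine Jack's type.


Iris says: "We are not the same kind."
Case 1: Iris is a Knight (truth-teller)
  Statement is true → they ARE different → Jack is a Knave
Case 2: Iris is a Knave (liar)
  Statement is false → they are NOT different → Jack is a Knave
In both cases, Jack is a Knave.

Knave


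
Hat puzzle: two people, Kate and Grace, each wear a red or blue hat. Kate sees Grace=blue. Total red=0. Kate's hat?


Total red = 0, Grace = blue
Red accounted for: 0
Remaining for Kate: 0
Kate's hat is blue.

blue


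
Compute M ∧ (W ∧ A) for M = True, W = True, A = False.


M = True, W = True, A = False
Step 1: W ∧ A = True AND False = False
Step 2: M ∧ False = True AND False = False
AND is true only when ALL operands are true.

False


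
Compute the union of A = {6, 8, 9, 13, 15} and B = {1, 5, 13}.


A = {6, 8, 9, 13, 15}
B = {1, 5, 13}
Operation: union
All elements combined: 1, 5, 6, 8, 9, 13, 15

{1, 5, 6, 8, 9, 13, 15}


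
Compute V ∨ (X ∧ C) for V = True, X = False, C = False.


V = True, X = False, C = False
Step 1: X ∧ C = False AND False = False
Step 2: V ∨ False = True OR False = True
AND evaluated first (higher precedence); then OR applied.

True


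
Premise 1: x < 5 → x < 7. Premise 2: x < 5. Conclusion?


Modus ponens: P → Q, P ⊢ Q
P: x < 5
Q: x < 7
We have P → Q and P is true.
By modus ponens, Q must be true.

x < 7


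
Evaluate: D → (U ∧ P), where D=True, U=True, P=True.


D = True, U = True, P = True
Expression: D → (U ∧ P)
Step 1: U ∧ P = True AND True = True
Step 2: D → (True) = True → True = True

True


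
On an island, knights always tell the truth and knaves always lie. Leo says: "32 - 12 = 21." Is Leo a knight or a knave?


Statement: "32 - 12 = 21."
Actual: 32 - 12 = 20
Claimed: 21
Statement is FALSE → Leo lies → Knave

Knave


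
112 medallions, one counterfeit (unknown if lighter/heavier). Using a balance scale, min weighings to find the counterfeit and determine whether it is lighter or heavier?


Let n = 112. 224 possibilities (n medallions × lighter/heavier); each weighing has 3 outcomes.
Bound for k weighings: say the first weighing puts j medallions on each pan. If it tips, the 2j weighed medallions remain suspects (each with a known direction) and k-1 weighings give 3^(k-1) outcomes; 3^(k-1) is odd, so 2j ≤ 3^(k-1) - 1. If it balances, the n - 2j unweighed medallions remain with direction unknown: 2(n - 2j) ≤ 3^(k-1) - 1 by the same parity argument. Adding, n ≤ (3^(k-1) - 1) + (3^(k-1) - 1)/2 = (3^k - 3)/2, and the classical three-group strategy achieves this (3 medallions in 2 weighings, 12 in 3, 39 in 4, 120 in 5).
So we need the smallest k with (3^k - 3)/2 ≥ 112.
k = 4: (3^4 - 3)/2 = 39 < 112 ✗
k = 5: (3^5 - 3)/2 = 120 ≥ 112 ✓

5


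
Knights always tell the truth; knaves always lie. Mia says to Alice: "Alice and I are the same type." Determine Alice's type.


Mia says: "Alice and I are the same type."
Case 1: Mia is a Knight (truth-teller)
  Statement is true → they ARE the same → Alice is also a Knight
Case 2: Mia is a Knave (liar)
  Statement is false → they are NOT the same → Alice is a Knight
In both cases, Alice is a Knight.

Knight


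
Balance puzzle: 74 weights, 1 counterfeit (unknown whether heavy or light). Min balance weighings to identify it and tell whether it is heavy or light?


Let n = 74. 148 possibilities (n weights × lighter/heavier); each weighing has 3 outcomes.
Bound for k weighings: say the first weighing puts j weights on each pan. If it tips, the 2j weighed weights remain suspects (each with a known direction) and k-1 weighings give 3^(k-1) outcomes; 3^(k-1) is odd, so 2j ≤ 3^(k-1) - 1. If it balances, the n - 2j unweighed weights remain with direction unknown: 2(n - 2j) ≤ 3^(k-1) - 1 by the same parity argument. Adding, n ≤ (3^(k-1) - 1) + (3^(k-1) - 1)/2 = (3^k - 3)/2, and the classical three-group strategy achieves this (3 weights in 2 weighings, 12 in 3, 39 in 4, 120 in 5).
So we need the smallest k with (3^k - 3)/2 ≥ 74.
k = 4: (3^4 - 3)/2 = 39 < 74 ✗
k = 5: (3^5 - 3)/2 = 120 ≥ 74 ✓

5


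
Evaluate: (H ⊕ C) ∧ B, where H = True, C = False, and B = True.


H = True, C = False, B = True
Step 1: H ⊕ C = True XOR False = True
Step 2: True ∧ B = True AND True = True
XOR true when exactly one of H,C is true; then AND with B.

True


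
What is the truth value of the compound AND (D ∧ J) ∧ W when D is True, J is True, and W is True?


D = True, J = True, W = True
Step 1: D ∧ J = True AND True = True
Step 2: True ∧ W = True AND True = True
AND is true only when ALL operands are true.

True


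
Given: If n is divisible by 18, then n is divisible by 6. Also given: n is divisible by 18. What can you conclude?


Modus ponens: P → Q, P ⊢ Q
P: n is divisible by 18
Q: n is divisible by 6
We have P → Q and P is true.
By modus ponens, Q must be true.

n is divisible by 6


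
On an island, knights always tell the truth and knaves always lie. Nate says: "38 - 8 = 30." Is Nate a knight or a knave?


Statement: "38 - 8 = 30."
Actual: 38 - 8 = 30
Claimed: 30
Statement is TRUE → Nate tells the truth → Knight

Knight


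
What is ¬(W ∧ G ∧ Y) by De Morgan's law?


De Morgan's law: ¬(P ∧ Q ∧ R) ≡ ¬P ∨ ¬Q ∨ ¬R
¬(W ∧ G ∧ Y) = ¬W ∨ ¬G ∨ ¬Y

¬W ∨ ¬G ∨ ¬Y


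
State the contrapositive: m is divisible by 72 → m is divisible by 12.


Original: If m is divisible by 72, then m is divisible by 12
Contrapositive: If ¬Q, then ¬P
Negate Q: not (m is divisible by 12)
Negate P: not (m is divisible by 72)

If not (m is divisible by 12), then not (m is divisible by 72).
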